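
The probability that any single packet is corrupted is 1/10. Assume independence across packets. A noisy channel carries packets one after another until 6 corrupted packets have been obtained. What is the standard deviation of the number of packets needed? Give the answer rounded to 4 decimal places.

23.2379

Y = total packets until the sixth success; negative binomial with r=6, p=0.10.
SD(Y) = √[r(1−p)/p²] = √(540.000000) = 23.237900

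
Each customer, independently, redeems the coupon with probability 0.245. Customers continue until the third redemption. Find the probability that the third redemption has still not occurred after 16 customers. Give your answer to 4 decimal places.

Needing more than 16 customers ⇔ fewer than 3 successes in the first 16. With X ~ Binomial(16, 0.245), P(Y > 16) = P(X ≤ 2).
  k=0: C(16,0)·0.245^0·0.755^16 = 0.011147
  k=1: C(16,1)·0.245^1·0.755^15 = 0.057875
  k=2: C(16,2)·0.245^2·0.755^14 = 0.140855
P(X ≤ 2) = 0.209876

0.2099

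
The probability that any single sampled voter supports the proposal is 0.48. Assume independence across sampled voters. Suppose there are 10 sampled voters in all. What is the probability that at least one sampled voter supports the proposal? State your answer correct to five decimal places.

P(at least one) = 1 − P(none) = 1 − (1 − 0.48)^10
= 1 − 0.0014456 = 0.9985544

0.99855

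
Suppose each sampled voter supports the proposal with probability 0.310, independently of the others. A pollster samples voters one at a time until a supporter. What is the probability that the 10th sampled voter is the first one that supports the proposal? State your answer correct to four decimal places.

0.0110

Geometric (trials to first success), p = 0.31.
P(Y = 10) = (1−p)^9 · p = 0.035452 · 0.31 = 0.010990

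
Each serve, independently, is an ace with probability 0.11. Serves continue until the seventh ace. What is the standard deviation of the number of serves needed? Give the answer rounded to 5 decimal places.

22.69088

Y = total serves until the seventh success; negative binomial with r=7, p=0.11.
SD(Y) = √[r(1−p)/p²] = √(514.8760331) = 22.6908800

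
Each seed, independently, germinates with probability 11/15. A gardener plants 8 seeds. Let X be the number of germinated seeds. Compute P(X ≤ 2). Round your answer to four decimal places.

0.0060

X ~ Binomial(8, 0.733333); P(X ≤ 2) = Σ C(8,k) p^k (1−p)^(8−k) over k:
  k=0: C(8,0)·0.733333^0·0.266667^8 = 0.000026
  k=1: C(8,1)·0.733333^1·0.266667^7 = 0.000563
  k=2: C(8,2)·0.733333^2·0.266667^6 = 0.005415
Total = 0.006003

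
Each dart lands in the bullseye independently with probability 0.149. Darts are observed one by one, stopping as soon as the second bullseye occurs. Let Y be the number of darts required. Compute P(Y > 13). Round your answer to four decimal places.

0.4022

Needing more than 13 darts ⇔ fewer than 2 successes in the first 13. With X ~ Binomial(13, 0.149), P(Y > 13) = P(X ≤ 1).
  k=0: C(13,0)·0.149^0·0.851^13 = 0.122768
  k=1: C(13,1)·0.149^1·0.851^12 = 0.279437
P(X ≤ 1) = 0.402205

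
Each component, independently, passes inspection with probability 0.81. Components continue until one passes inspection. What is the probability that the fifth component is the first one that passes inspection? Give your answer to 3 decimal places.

Geometric (trials to first success), p = 0.81.
P(Y = 5) = (1−p)^4 · p = 0.0013032 · 0.81 = 0.00106

0.001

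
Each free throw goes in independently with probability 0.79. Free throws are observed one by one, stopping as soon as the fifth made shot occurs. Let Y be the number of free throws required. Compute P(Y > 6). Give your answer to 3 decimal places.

0.369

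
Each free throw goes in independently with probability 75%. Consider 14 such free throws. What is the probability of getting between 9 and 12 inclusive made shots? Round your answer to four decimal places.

0.7874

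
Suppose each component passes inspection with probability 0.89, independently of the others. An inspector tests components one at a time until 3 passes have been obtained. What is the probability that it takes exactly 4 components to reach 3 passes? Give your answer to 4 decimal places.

0.2326

Y = trial on which the third success occurs; negative binomial, r=3, p=0.89.
P(Y=4) = C(3,2) · p^3 · (1−p)^1
= 3 · 0.70497 · 0.11 = 0.232640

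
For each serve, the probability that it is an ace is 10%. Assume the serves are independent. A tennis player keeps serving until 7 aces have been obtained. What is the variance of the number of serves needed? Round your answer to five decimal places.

Y = total serves until the seventh success; negative binomial with r=7, p=0.10.
Var(Y) = r(1−p)/p² = 7·0.90 / 0.10² = 630.0000000

630.00000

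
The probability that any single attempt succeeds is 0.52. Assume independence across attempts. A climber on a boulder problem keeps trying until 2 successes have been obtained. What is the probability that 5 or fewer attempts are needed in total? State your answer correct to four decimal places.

0.8365

Finishing within 5 attempts ⇔ at least 2 successes in the first 5. With X ~ Binomial(5, 0.52), P(Y ≤ 5) = 1 − P(X ≤ 1).
  k=0: C(5,0)·0.52^0·0.48^5 = 0.025480
  k=1: C(5,1)·0.52^1·0.48^4 = 0.138019
1 − 0.163499 = 0.836501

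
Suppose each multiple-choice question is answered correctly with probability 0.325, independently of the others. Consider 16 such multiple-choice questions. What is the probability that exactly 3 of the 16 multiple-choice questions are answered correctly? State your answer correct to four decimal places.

X ~ Binomial(n=16, p=0.325).
P(X=3) = C(16,3) · p^3 · (1−p)^13
= 560 · 0.034328 · 0.0060388 = 0.116088

0.1161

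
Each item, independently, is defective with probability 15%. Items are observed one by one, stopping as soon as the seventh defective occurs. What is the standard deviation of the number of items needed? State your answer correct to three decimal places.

Y = total items until the seventh success; negative binomial with r=7, p=0.15.
SD(Y) = √[r(1−p)/p²] = √(264.44444) = 16.26175

16.262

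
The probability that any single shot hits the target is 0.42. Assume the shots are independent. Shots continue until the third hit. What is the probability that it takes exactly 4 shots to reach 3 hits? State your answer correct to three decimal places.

Y = trial on which the third success occurs; negative binomial, r=3, p=0.42.
P(Y=4) = C(3,2) · p^3 · (1−p)^1
= 3 · 0.074088 · 0.58 = 0.12891

0.129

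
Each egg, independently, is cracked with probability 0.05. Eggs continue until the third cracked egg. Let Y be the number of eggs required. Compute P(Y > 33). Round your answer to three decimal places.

0.773

Needing more than 33 eggs ⇔ fewer than 3 successes in the first 33. With X ~ Binomial(33, 0.05), P(Y > 33) = P(X ≤ 2).
  k=0: C(33,0)·0.05^0·0.95^33 = 0.18403
  k=1: C(33,1)·0.05^1·0.95^32 = 0.31962
  k=2: C(33,2)·0.05^2·0.95^31 = 0.26916
P(X ≤ 2) = 0.77281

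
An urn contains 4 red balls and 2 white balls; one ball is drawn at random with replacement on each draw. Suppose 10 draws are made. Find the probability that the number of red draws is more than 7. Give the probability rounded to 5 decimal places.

X ~ Binomial(10, 0.666667); P(X ≥ 8) = Σ C(10,k) p^k (1−p)^(10−k) over k:
  k=8: C(10,8)·0.666667^8·0.333333^2 = 0.1950922
  k=9: C(10,9)·0.666667^9·0.333333^1 = 0.0867076
  k=10: C(10,10)·0.666667^10·0.333333^0 = 0.0173415
Total = 0.2991414

0.29914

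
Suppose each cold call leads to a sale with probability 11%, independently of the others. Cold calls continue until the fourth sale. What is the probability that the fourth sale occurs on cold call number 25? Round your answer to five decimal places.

0.02564

Y = trial on which the fourth success occurs; negative binomial, r=4, p=0.11.
P(Y=25) = C(24,3) · p^4 · (1−p)^21
= 2024 · 0.00014641 · 0.086535 = 0.0256432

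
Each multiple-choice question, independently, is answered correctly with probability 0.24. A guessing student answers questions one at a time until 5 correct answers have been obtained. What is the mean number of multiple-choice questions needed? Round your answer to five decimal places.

20.83333

Y = total multiple-choice questions until the fifth success; negative binomial with r=5, p=0.24.
E[Y] = r / p = 5 / 0.24 = 20.8333333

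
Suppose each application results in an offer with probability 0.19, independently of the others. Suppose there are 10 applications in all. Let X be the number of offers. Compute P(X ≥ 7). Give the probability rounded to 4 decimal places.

0.0006

X ~ Binomial(10, 0.19); P(X ≥ 7) = Σ C(10,k) p^k (1−p)^(10−k) over k:
  k=7: C(10,7)·0.19^7·0.81^3 = 0.000570
  k=8: C(10,8)·0.19^8·0.81^2 = 0.000050
  k=9: C(10,9)·0.19^9·0.81^1 = 0.000003
  k=10: C(10,10)·0.19^10·0.81^0 = 0.000000
Total = 0.000623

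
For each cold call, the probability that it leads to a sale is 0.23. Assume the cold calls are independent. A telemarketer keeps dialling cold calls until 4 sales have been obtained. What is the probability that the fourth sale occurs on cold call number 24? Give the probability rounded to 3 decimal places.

0.027

Y = trial on which the fourth success occurs; negative binomial, r=4, p=0.23.
P(Y=24) = C(23,3) · p^4 · (1−p)^20
= 1771 · 0.0027984 · 0.005368 = 0.02660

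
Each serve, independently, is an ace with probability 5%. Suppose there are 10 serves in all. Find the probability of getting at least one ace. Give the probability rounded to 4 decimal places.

0.4013

P(at least one) = 1 − P(none) = 1 − (1 − 0.05)^10
= 1 − 0.598737 = 0.401263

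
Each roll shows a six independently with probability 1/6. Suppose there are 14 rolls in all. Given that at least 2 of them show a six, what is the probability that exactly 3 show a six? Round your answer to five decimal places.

X ~ Binomial(14, 0.166667). Want P(X=3 | X≥2) = P(X=3) / P(X≥2).
P(X=3) = C(14,3)·0.166667^3·0.833333^11 = 0.2268057
P(X≥2) = 1 − 0.0778866 − 0.2180824 = 0.7040310
Ratio = 0.2268057 / 0.7040310 = 0.3221530

0.32215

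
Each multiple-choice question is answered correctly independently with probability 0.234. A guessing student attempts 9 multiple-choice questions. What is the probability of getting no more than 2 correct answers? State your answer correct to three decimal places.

X ~ Binomial(9, 0.234); P(X ≤ 2) = Σ C(9,k) p^k (1−p)^(9−k) over k:
  k=0: C(9,0)·0.234^0·0.766^9 = 0.09079
  k=1: C(9,1)·0.234^1·0.766^8 = 0.24963
  k=2: C(9,2)·0.234^2·0.766^7 = 0.30503
Total = 0.64544

0.645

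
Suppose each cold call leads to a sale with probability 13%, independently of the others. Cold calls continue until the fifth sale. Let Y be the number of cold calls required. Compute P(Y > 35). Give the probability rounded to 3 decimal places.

Needing more than 35 cold calls ⇔ fewer than 5 successes in the first 35. With X ~ Binomial(35, 0.13), P(Y > 35) = P(X ≤ 4).
  k=0: C(35,0)·0.13^0·0.87^35 = 0.00764
  k=1: C(35,1)·0.13^1·0.87^34 = 0.03996
  k=2: C(35,2)·0.13^2·0.87^33 = 0.10152
  k=3: C(35,3)·0.13^3·0.87^32 = 0.16686
  k=4: C(35,4)·0.13^4·0.87^31 = 0.19947
P(X ≤ 4) = 0.51545

0.515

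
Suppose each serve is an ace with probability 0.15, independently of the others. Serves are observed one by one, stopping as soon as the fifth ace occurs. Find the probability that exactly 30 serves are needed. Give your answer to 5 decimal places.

0.03102

Y = trial on which the fifth success occurs; negative binomial, r=5, p=0.15.
P(Y=30) = C(29,4) · p^5 · (1−p)^25
= 23751 · 7.5937e-05 · 0.017198 = 0.0310178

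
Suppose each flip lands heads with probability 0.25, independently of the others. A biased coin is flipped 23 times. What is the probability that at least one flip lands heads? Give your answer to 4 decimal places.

0.9987

P(at least one) = 1 − P(none) = 1 − (1 − 0.25)^23
= 1 − 0.001338 = 0.998662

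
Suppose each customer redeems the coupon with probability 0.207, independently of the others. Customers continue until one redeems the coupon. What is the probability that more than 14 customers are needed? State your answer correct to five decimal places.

0.03889

Y = number of customers to the first success; geometric, p = 0.207.
P(Y > 14) = P(first 14 all fail) = (1−p)^14 = 0.0388888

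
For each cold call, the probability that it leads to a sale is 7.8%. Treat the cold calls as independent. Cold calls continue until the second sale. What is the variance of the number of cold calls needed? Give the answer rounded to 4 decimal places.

Y = total cold calls until the second success; negative binomial with r=2, p=0.078.
Var(Y) = r(1−p)/p² = 2·0.922 / 0.078² = 303.090072

303.0901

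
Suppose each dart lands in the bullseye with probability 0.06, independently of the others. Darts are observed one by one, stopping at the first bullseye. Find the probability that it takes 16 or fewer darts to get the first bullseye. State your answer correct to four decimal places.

Y = number of darts to the first success; geometric, p = 0.06.
P(Y ≤ 16) = 1 − (1−p)^16 = 1 − 0.371574 = 0.628426

0.6284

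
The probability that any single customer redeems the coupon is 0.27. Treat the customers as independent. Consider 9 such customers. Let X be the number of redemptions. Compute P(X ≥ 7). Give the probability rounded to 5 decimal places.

X ~ Binomial(9, 0.27); P(X ≥ 7) = Σ C(9,k) p^k (1−p)^(9−k) over k:
  k=7: C(9,7)·0.27^7·0.73^2 = 0.0020068
  k=8: C(9,8)·0.27^8·0.73^1 = 0.0001856
  k=9: C(9,9)·0.27^9·0.73^0 = 0.0000076
Total = 0.0021999

0.00220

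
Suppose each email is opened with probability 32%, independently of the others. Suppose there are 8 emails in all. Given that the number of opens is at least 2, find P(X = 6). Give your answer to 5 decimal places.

X ~ Binomial(8, 0.32). Want P(X=6 | X≥2) = P(X=6) / P(X≥2).
P(X=6) = C(8,6)·0.32^6·0.68^2 = 0.0139020
P(X≥2) = 1 − 0.0457163 − 0.1721085 = 0.7821752
Ratio = 0.0139020 / 0.7821752 = 0.0177734

0.01777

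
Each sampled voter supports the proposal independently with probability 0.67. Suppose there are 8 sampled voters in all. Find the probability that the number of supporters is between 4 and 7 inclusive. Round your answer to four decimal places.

X ~ Binomial(8, 0.67); P(4 ≤ X ≤ 7) = Σ C(8,k) p^k (1−p)^(8−k) over k:
  k=4: C(8,4)·0.67^4·0.33^4 = 0.167283
  k=5: C(8,5)·0.67^5·0.33^3 = 0.271709
  k=6: C(8,6)·0.67^6·0.33^2 = 0.275826
  k=7: C(8,7)·0.67^7·0.33^1 = 0.160003
Total = 0.874821

0.8748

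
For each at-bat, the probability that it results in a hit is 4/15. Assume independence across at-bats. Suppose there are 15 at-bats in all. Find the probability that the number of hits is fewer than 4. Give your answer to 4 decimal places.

0.4027

X ~ Binomial(15, 0.266667); P(X ≤ 3) = Σ C(15,k) p^k (1−p)^(15−k) over k:
  k=0: C(15,0)·0.266667^0·0.733333^15 = 0.009539
  k=1: C(15,1)·0.266667^1·0.733333^14 = 0.052033
  k=2: C(15,2)·0.266667^2·0.733333^13 = 0.132448
  k=3: C(15,3)·0.266667^3·0.733333^12 = 0.208706
Total = 0.402726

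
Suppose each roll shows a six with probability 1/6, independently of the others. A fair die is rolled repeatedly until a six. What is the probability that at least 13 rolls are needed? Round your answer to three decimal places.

Y = number of rolls to the first success; geometric, p = 0.166667.
P(Y > 12) = P(first 12 all fail) = (1−p)^12 = 0.11216

0.112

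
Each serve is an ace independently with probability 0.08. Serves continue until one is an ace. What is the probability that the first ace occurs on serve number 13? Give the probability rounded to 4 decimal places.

0.0294

Geometric (trials to first success), p = 0.08.
P(Y = 13) = (1−p)^12 · p = 0.36767 · 0.08 = 0.029413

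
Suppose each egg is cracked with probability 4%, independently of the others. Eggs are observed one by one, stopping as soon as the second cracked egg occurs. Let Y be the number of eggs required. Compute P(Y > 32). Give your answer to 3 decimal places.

0.632

Needing more than 32 eggs ⇔ fewer than 2 successes in the first 32. With X ~ Binomial(32, 0.04), P(Y > 32) = P(X ≤ 1).
  k=0: C(32,0)·0.04^0·0.96^32 = 0.27082
  k=1: C(32,1)·0.04^1·0.96^31 = 0.36109
P(X ≤ 1) = 0.63191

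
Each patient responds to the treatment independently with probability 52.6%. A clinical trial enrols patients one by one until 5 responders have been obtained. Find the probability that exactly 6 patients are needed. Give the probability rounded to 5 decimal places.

Y = trial on which the fifth success occurs; negative binomial, r=5, p=0.526.
P(Y=6) = C(5,4) · p^5 · (1−p)^1
= 5 · 0.040265 · 0.474 = 0.0954283

0.09543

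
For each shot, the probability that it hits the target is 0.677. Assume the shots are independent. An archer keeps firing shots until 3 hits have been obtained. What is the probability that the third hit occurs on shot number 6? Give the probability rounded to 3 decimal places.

0.105

Y = trial on which the third success occurs; negative binomial, r=3, p=0.677.
P(Y=6) = C(5,2) · p^3 · (1−p)^3
= 10 · 0.31029 · 0.033698 = 0.10456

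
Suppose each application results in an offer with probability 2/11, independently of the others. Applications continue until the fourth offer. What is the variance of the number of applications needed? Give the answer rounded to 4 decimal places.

99.0000

Y = total applications until the fourth success; negative binomial with r=4, p=0.181818.
Var(Y) = r(1−p)/p² = 4·0.818182 / 0.181818² = 99.000000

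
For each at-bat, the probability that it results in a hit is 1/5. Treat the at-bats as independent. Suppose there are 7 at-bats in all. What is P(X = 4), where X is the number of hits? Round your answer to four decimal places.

X ~ Binomial(n=7, p=0.20).
P(X=4) = C(7,4) · p^4 · (1−p)^3
= 35 · 0.0016 · 0.512 = 0.028672

0.0287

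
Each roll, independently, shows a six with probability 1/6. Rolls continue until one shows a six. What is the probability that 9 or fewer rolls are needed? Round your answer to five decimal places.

0.80619

Y = number of rolls to the first success; geometric, p = 0.166667.
P(Y ≤ 9) = 1 − (1−p)^9 = 1 − 0.1938067 = 0.8061933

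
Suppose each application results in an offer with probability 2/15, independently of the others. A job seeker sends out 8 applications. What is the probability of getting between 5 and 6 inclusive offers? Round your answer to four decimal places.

X ~ Binomial(8, 0.133333); P(5 ≤ X ≤ 6) = Σ C(8,k) p^k (1−p)^(8−k) over k:
  k=5: C(8,5)·0.133333^5·0.866667^3 = 0.001536
  k=6: C(8,6)·0.133333^6·0.866667^2 = 0.000118
Total = 0.001654

0.0017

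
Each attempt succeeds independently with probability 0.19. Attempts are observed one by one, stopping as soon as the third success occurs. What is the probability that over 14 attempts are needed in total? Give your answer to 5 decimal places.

Needing more than 14 attempts ⇔ fewer than 3 successes in the first 14. With X ~ Binomial(14, 0.19), P(Y > 14) = P(X ≤ 2).
  k=0: C(14,0)·0.19^0·0.81^14 = 0.0523348
  k=1: C(14,1)·0.19^1·0.81^13 = 0.1718648
  k=2: C(14,2)·0.19^2·0.81^12 = 0.2620407
P(X ≤ 2) = 0.4862403

0.48624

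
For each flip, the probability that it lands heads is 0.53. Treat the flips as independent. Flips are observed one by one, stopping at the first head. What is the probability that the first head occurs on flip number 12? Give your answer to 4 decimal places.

0.0001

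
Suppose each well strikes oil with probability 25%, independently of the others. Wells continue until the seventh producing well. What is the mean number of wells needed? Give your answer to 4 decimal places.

Y = total wells until the seventh success; negative binomial with r=7, p=0.25.
E[Y] = r / p = 7 / 0.25 = 28.000000

28.0000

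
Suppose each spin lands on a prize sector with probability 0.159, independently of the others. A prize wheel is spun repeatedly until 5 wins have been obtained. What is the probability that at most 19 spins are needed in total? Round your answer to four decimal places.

0.1729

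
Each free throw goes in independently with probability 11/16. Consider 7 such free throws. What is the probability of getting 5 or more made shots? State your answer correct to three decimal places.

X ~ Binomial(7, 0.6875); P(X ≥ 5) = Σ C(7,k) p^k (1−p)^(7−k) over k:
  k=5: C(7,5)·0.6875^5·0.3125^2 = 0.31498
  k=6: C(7,6)·0.6875^6·0.3125^1 = 0.23099
  k=7: C(7,7)·0.6875^7·0.3125^0 = 0.07260
Total = 0.61856

0.619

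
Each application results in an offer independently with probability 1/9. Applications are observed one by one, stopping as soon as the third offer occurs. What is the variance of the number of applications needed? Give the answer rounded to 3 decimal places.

216.000

Y = total applications until the third success; negative binomial with r=3, p=0.111111.
Var(Y) = r(1−p)/p² = 3·0.888889 / 0.111111² = 216.00000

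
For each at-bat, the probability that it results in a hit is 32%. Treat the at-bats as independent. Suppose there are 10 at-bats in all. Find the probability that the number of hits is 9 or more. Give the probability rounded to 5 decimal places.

0.00025

X ~ Binomial(10, 0.32); P(X ≥ 9) = Σ C(10,k) p^k (1−p)^(10−k) over k:
  k=9: C(10,9)·0.32^9·0.68^1 = 0.0002393
  k=10: C(10,10)·0.32^10·0.68^0 = 0.0000113
Total = 0.0002505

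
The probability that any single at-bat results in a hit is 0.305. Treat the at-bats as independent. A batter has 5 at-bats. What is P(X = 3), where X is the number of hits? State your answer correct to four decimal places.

X ~ Binomial(n=5, p=0.305).
P(X=3) = C(5,3) · p^3 · (1−p)^2
= 10 · 0.028373 · 0.48302 = 0.137047

0.1370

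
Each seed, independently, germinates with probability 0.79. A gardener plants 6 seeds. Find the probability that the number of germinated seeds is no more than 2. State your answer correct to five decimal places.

X ~ Binomial(6, 0.79); P(X ≤ 2) = Σ C(6,k) p^k (1−p)^(6−k) over k:
  k=0: C(6,0)·0.79^0·0.21^6 = 0.0000858
  k=1: C(6,1)·0.79^1·0.21^5 = 0.0019359
  k=2: C(6,2)·0.79^2·0.21^4 = 0.0182063
Total = 0.0202280

0.02023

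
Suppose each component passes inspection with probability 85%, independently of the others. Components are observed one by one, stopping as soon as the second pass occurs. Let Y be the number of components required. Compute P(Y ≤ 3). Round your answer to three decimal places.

Finishing within 3 components ⇔ at least 2 successes in the first 3. With X ~ Binomial(3, 0.85), P(Y ≤ 3) = 1 − P(X ≤ 1).
  k=0: C(3,0)·0.85^0·0.15^3 = 0.00337
  k=1: C(3,1)·0.85^1·0.15^2 = 0.05738
1 − 0.06075 = 0.93925

0.939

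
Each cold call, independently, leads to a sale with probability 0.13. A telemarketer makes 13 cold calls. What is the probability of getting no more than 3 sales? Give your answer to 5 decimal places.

X ~ Binomial(13, 0.13); P(X ≤ 3) = Σ C(13,k) p^k (1−p)^(13−k) over k:
  k=0: C(13,0)·0.13^0·0.87^13 = 0.1635876
  k=1: C(13,1)·0.13^1·0.87^12 = 0.3177735
  k=2: C(13,2)·0.13^2·0.87^11 = 0.2849004
  k=3: C(13,3)·0.13^3·0.87^10 = 0.1560949
Total = 0.9223564

0.92236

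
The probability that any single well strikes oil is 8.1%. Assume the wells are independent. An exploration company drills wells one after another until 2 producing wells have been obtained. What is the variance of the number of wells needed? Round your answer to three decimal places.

Y = total wells until the second success; negative binomial with r=2, p=0.081.
Var(Y) = r(1−p)/p² = 2·0.919 / 0.081² = 280.14022

280.140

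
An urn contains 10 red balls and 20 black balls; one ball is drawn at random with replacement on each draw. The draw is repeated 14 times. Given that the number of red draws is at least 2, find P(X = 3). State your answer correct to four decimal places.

X ~ Binomial(14, 0.333333). Want P(X=3 | X≥2) = P(X=3) / P(X≥2).
P(X=3) = C(14,3)·0.333333^3·0.666667^11 = 0.155860
P(X≥2) = 1 − 0.003425 − 0.023978 = 0.972596
Ratio = 0.155860 / 0.972596 = 0.160251

0.1603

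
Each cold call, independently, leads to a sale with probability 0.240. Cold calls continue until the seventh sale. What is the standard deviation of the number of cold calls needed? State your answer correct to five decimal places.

9.61047

Y = total cold calls until the seventh success; negative binomial with r=7, p=0.24.
SD(Y) = √[r(1−p)/p²] = √(92.3611111) = 9.6104688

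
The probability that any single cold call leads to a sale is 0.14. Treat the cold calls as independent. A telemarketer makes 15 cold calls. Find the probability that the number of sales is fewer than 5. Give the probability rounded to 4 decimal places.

0.9522

X ~ Binomial(15, 0.14); P(X ≤ 4) = Σ C(15,k) p^k (1−p)^(15−k) over k:
  k=0: C(15,0)·0.14^0·0.86^15 = 0.104106
  k=1: C(15,1)·0.14^1·0.86^14 = 0.254213
  k=2: C(15,2)·0.14^2·0.86^13 = 0.289684
  k=3: C(15,3)·0.14^3·0.86^12 = 0.204351
  k=4: C(15,4)·0.14^4·0.86^11 = 0.099799
Total = 0.952154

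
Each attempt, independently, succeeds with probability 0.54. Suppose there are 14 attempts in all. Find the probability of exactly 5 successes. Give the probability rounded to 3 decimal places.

0.085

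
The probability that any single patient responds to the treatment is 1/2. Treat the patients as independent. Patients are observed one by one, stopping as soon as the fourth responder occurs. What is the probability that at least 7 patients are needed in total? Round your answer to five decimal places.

0.65625

Needing more than 6 patients ⇔ fewer than 4 successes in the first 6. With X ~ Binomial(6, 0.50), P(Y > 6) = P(X ≤ 3).
  k=0: C(6,0)·0.50^0·0.50^6 = 0.0156250
  k=1: C(6,1)·0.50^1·0.50^5 = 0.0937500
  k=2: C(6,2)·0.50^2·0.50^4 = 0.2343750
  k=3: C(6,3)·0.50^3·0.50^3 = 0.3125000
P(X ≤ 3) = 0.6562500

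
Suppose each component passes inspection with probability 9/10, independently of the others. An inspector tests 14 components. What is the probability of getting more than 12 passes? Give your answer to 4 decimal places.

0.5846

X ~ Binomial(14, 0.90); P(X ≥ 13) = Σ C(14,k) p^k (1−p)^(14−k) over k:
  k=13: C(14,13)·0.90^13·0.10^1 = 0.355861
  k=14: C(14,14)·0.90^14·0.10^0 = 0.228768
Total = 0.584629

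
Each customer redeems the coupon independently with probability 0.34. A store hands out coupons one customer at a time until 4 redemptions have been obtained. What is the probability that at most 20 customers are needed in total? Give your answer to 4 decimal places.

0.9465

Finishing within 20 customers ⇔ at least 4 successes in the first 20. With X ~ Binomial(20, 0.34), P(Y ≤ 20) = 1 − P(X ≤ 3).
  k=0: C(20,0)·0.34^0·0.66^20 = 0.000246
  k=1: C(20,1)·0.34^1·0.66^19 = 0.002534
  k=2: C(20,2)·0.34^2·0.66^18 = 0.012402
  k=3: C(20,3)·0.34^3·0.66^17 = 0.038334
1 − 0.053517 = 0.946483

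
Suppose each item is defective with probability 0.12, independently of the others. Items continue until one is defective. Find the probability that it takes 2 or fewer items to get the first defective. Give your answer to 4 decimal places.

Y = number of items to the first success; geometric, p = 0.12.
P(Y ≤ 2) = 1 − (1−p)^2 = 1 − 0.774400 = 0.225600

0.2256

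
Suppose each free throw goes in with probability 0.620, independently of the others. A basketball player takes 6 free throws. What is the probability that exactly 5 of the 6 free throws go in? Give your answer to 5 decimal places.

X ~ Binomial(n=6, p=0.62).
P(X=5) = C(6,5) · p^5 · (1−p)^1
= 6 · 0.091613 · 0.38 = 0.2088783

0.20888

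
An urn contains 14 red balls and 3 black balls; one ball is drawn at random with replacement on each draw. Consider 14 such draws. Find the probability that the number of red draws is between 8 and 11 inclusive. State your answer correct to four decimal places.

X ~ Binomial(14, 0.823529); P(8 ≤ X ≤ 11) = Σ C(14,k) p^k (1−p)^(14−k) over k:
  k=8: C(14,8)·0.823529^8·0.176471^6 = 0.019188
  k=9: C(14,9)·0.823529^9·0.176471^5 = 0.059695
  k=10: C(14,10)·0.823529^10·0.176471^4 = 0.139288
  k=11: C(14,11)·0.823529^11·0.176471^3 = 0.236368
Total = 0.454539

0.4545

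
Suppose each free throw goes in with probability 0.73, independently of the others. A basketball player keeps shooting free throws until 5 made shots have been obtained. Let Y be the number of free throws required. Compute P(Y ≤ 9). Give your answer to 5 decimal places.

Finishing within 9 free throws ⇔ at least 5 successes in the first 9. With X ~ Binomial(9, 0.73), P(Y ≤ 9) = 1 − P(X ≤ 4).
  k=0: C(9,0)·0.73^0·0.27^9 = 0.0000076
  k=1: C(9,1)·0.73^1·0.27^8 = 0.0001856
  k=2: C(9,2)·0.73^2·0.27^7 = 0.0020068
  k=3: C(9,3)·0.73^3·0.27^6 = 0.0126599
  k=4: C(9,4)·0.73^4·0.27^5 = 0.0513429
1 − 0.0662028 = 0.9337972

0.93380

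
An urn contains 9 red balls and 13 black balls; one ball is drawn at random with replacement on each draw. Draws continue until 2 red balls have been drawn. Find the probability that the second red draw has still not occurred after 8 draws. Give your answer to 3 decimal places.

0.097

Needing more than 8 draws ⇔ fewer than 2 successes in the first 8. With X ~ Binomial(8, 0.409091), P(Y > 8) = P(X ≤ 1).
  k=0: C(8,0)·0.409091^0·0.590909^8 = 0.01487
  k=1: C(8,1)·0.409091^1·0.590909^7 = 0.08233
P(X ≤ 1) = 0.09719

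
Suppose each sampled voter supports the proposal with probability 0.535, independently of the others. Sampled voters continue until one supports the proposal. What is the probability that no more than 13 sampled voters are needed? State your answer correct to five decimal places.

0.99995

Y = number of sampled voters to the first success; geometric, p = 0.535.
P(Y ≤ 13) = 1 − (1−p)^13 = 1 − 0.0000475 = 0.9999525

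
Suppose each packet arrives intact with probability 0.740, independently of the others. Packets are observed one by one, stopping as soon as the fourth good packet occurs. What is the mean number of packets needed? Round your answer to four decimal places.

5.4054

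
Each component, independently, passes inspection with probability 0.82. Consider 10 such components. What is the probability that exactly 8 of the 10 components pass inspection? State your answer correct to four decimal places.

0.2980

X ~ Binomial(n=10, p=0.82).
P(X=8) = C(10,8) · p^8 · (1−p)^2
= 45 · 0.20441 · 0.0324 = 0.298036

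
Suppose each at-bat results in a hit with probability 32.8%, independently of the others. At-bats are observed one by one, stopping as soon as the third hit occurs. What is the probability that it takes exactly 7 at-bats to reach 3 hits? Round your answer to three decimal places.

Y = trial on which the third success occurs; negative binomial, r=3, p=0.328.
P(Y=7) = C(6,2) · p^3 · (1−p)^4
= 15 · 0.035288 · 0.20393 = 0.10794

0.108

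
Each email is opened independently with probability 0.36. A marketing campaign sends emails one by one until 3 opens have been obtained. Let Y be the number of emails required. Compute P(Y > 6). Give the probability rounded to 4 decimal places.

Needing more than 6 emails ⇔ fewer than 3 successes in the first 6. With X ~ Binomial(6, 0.36), P(Y > 6) = P(X ≤ 2).
  k=0: C(6,0)·0.36^0·0.64^6 = 0.068719
  k=1: C(6,1)·0.36^1·0.64^5 = 0.231928
  k=2: C(6,2)·0.36^2·0.64^4 = 0.326149
P(X ≤ 2) = 0.626797

0.6268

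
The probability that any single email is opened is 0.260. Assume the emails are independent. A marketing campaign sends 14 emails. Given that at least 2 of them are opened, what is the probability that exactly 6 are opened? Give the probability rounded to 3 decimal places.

0.091

X ~ Binomial(14, 0.26). Want P(X=6 | X≥2) = P(X=6) / P(X≥2).
P(X=6) = C(14,6)·0.26^6·0.74^8 = 0.08342
P(X≥2) = 1 − 0.01477 − 0.07263 = 0.91261
Ratio = 0.08342 / 0.91261 = 0.09140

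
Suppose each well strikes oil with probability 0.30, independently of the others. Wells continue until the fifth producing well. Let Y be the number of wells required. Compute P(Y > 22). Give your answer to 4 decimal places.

Needing more than 22 wells ⇔ fewer than 5 successes in the first 22. With X ~ Binomial(22, 0.30), P(Y > 22) = P(X ≤ 4).
  k=0: C(22,0)·0.30^0·0.70^22 = 0.000391
  k=1: C(22,1)·0.30^1·0.70^21 = 0.003686
  k=2: C(22,2)·0.30^2·0.70^20 = 0.016589
  k=3: C(22,3)·0.30^3·0.70^19 = 0.047397
  k=4: C(22,4)·0.30^4·0.70^18 = 0.096486
P(X ≤ 4) = 0.164549

0.1645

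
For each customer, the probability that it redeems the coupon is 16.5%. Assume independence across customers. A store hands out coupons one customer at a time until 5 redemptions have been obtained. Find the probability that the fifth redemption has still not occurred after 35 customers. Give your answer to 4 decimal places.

Needing more than 35 customers ⇔ fewer than 5 successes in the first 35. With X ~ Binomial(35, 0.165), P(Y > 35) = P(X ≤ 4).
  k=0: C(35,0)·0.165^0·0.835^35 = 0.001816
  k=1: C(35,1)·0.165^1·0.835^34 = 0.012557
  k=2: C(35,2)·0.165^2·0.835^33 = 0.042183
  k=3: C(35,3)·0.165^3·0.835^32 = 0.091691
  k=4: C(35,4)·0.165^4·0.835^31 = 0.144949
P(X ≤ 4) = 0.293197

0.2932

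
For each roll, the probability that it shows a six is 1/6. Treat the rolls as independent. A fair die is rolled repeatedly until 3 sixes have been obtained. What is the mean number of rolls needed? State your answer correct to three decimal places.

Y = total rolls until the third success; negative binomial with r=3, p=0.166667.
E[Y] = r / p = 3 / 0.166667 = 18.00000

18.000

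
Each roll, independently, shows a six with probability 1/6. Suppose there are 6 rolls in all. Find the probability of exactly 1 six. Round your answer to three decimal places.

X ~ Binomial(n=6, p=0.166667).
P(X=1) = C(6,1) · p^1 · (1−p)^5
= 6 · 0.16667 · 0.40188 = 0.40188

0.402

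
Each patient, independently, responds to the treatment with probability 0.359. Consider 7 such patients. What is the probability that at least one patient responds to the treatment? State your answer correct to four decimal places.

P(at least one) = 1 − P(none) = 1 − (1 − 0.359)^7
= 1 − 0.044464 = 0.955536

0.9555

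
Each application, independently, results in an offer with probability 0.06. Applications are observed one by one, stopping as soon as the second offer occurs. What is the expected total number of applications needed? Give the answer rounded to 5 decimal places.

33.33333

Y = total applications until the second success; negative binomial with r=2, p=0.06.
E[Y] = r / p = 2 / 0.06 = 33.3333333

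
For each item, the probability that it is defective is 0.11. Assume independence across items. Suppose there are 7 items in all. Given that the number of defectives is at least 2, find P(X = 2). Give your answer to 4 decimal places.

X ~ Binomial(7, 0.11). Want P(X=2 | X≥2) = P(X=2) / P(X≥2).
P(X=2) = C(7,2)·0.11^2·0.89^5 = 0.141891
P(X≥2) = 1 − 0.442313 − 0.382676 = 0.175011
Ratio = 0.141891 / 0.175011 = 0.810754

0.8108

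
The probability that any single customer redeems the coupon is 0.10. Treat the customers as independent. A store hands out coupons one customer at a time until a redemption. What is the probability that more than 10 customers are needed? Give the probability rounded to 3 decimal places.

0.349

Y = number of customers to the first success; geometric, p = 0.10.
P(Y > 10) = P(first 10 all fail) = (1−p)^10 = 0.34868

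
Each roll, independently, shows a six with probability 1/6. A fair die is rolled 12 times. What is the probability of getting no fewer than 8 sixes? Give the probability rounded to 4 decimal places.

X ~ Binomial(12, 0.166667); P(X ≥ 8) = Σ C(12,k) p^k (1−p)^(12−k) over k:
  k=8: C(12,8)·0.166667^8·0.833333^4 = 0.000142
  k=9: C(12,9)·0.166667^9·0.833333^3 = 0.000013
  k=10: C(12,10)·0.166667^10·0.833333^2 = 0.000001
  k=11: C(12,11)·0.166667^11·0.833333^1 = 0.000000
  k=12: C(12,12)·0.166667^12·0.833333^0 = 0.000000
Total = 0.000156

0.0002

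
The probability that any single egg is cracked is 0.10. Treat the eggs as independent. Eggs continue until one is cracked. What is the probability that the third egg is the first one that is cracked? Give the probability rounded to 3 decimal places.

Geometric (trials to first success), p = 0.10.
P(Y = 3) = (1−p)^2 · p = 0.81 · 0.10 = 0.08100

0.081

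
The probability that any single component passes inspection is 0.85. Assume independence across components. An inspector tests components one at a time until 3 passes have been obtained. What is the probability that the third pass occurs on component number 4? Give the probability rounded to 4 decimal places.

Y = trial on which the third success occurs; negative binomial, r=3, p=0.85.
P(Y=4) = C(3,2) · p^3 · (1−p)^1
= 3 · 0.61413 · 0.15 = 0.276356

0.2764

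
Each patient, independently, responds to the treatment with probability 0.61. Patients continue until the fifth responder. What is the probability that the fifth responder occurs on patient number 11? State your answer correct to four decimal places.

Y = trial on which the fifth success occurs; negative binomial, r=5, p=0.61.
P(Y=11) = C(10,4) · p^5 · (1−p)^6
= 210 · 0.08446 · 0.0035187 = 0.062410

0.0624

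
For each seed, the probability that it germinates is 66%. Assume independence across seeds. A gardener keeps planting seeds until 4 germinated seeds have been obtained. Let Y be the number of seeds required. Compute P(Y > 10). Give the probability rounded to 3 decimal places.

Needing more than 10 seeds ⇔ fewer than 4 successes in the first 10. With X ~ Binomial(10, 0.66), P(Y > 10) = P(X ≤ 3).
  k=0: C(10,0)·0.66^0·0.34^10 = 0.00002
  k=1: C(10,1)·0.66^1·0.34^9 = 0.00040
  k=2: C(10,2)·0.66^2·0.34^8 = 0.00350
  k=3: C(10,3)·0.66^3·0.34^7 = 0.01812
P(X ≤ 3) = 0.02204

0.022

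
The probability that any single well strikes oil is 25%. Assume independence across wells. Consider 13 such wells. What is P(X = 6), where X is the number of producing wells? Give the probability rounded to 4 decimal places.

X ~ Binomial(n=13, p=0.25).
P(X=6) = C(13,6) · p^6 · (1−p)^7
= 1716 · 0.00024414 · 0.13348 = 0.055922

0.0559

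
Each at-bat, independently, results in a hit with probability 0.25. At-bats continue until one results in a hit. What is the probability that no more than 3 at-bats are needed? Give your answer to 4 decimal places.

0.5781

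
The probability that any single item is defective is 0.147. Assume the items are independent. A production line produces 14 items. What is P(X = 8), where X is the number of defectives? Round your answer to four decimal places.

X ~ Binomial(n=14, p=0.147).
P(X=8) = C(14,8) · p^8 · (1−p)^6
= 3003 · 2.1804e-07 · 0.38521 = 0.000252

0.0003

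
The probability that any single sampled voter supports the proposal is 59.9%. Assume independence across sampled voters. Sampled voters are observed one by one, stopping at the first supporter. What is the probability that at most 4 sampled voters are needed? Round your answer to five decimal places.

0.97414

Y = number of sampled voters to the first success; geometric, p = 0.599.
P(Y ≤ 4) = 1 − (1−p)^4 = 1 − 0.0258570 = 0.9741430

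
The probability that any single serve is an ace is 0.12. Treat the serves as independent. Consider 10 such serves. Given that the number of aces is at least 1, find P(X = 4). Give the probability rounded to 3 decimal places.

0.028

X ~ Binomial(10, 0.12). Want P(X=4 | X≥1) = P(X=4) / P(X≥1).
P(X=4) = C(10,4)·0.12^4·0.88^6 = 0.02022
P(X≥1) = 1 − 0.27850 = 0.72150
Ratio = 0.02022 / 0.72150 = 0.02803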